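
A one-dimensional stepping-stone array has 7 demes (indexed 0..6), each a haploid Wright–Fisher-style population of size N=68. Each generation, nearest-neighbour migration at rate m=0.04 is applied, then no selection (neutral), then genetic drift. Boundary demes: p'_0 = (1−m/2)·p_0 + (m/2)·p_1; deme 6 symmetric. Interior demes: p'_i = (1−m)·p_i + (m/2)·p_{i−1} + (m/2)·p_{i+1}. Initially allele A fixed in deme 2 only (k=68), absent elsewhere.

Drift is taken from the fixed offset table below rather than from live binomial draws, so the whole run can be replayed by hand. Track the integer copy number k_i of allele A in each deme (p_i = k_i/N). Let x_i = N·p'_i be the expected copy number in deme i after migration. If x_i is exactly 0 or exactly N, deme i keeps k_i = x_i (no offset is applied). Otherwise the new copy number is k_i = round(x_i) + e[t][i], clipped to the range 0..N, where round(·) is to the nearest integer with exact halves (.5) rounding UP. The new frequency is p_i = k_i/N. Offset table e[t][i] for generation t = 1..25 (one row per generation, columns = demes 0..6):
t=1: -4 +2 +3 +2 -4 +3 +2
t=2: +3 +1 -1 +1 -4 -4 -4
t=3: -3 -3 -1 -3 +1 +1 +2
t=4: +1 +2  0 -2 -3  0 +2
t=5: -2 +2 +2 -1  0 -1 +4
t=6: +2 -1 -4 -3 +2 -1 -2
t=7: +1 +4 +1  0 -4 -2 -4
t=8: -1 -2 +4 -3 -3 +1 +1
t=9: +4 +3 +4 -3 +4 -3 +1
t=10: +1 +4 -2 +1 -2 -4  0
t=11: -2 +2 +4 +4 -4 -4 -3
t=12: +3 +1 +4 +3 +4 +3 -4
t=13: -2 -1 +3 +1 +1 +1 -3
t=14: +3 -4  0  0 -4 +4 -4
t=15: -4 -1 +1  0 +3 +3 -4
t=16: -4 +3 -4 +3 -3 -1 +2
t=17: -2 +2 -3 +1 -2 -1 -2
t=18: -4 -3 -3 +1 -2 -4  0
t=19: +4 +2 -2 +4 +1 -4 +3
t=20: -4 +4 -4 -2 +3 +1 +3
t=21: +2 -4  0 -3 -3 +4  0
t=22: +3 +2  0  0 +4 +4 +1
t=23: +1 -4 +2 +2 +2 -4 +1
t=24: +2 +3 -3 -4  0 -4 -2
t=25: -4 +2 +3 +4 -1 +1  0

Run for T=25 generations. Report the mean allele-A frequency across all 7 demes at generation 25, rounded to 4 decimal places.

t=0: k=[0 0 68 0 0 0 0]
t=1: x=[0.0000 1.3600 65.2800 1.3600 0.0000 0.0000 0.0000] k=[0 3 68 3 0 0 0]
t=2: x=[0.0600 4.2400 65.4000 4.2400 0.0600 0.0000 0.0000] k=[3 5 64 5 0 0 0]
t=3: x=[3.0400 6.1400 61.6400 6.0800 0.1000 0.0000 0.0000] k=[0 3 61 3 1 0 0]
t=4: x=[0.0600 4.1000 58.6800 4.1200 1.0200 0.0200 0.0000] k=[1 6 59 2 0 0 0]
t=5: x=[1.1000 6.9600 56.8000 3.1000 0.0400 0.0000 0.0000] k=[0 9 59 2 0 0 0]
t=6: x=[0.1800 9.8200 56.8600 3.1000 0.0400 0.0000 0.0000] k=[2 9 53 0 2 0 0]
t=7: x=[2.1400 9.7400 51.0600 1.1000 1.9200 0.0400 0.0000] k=[3 14 52 1 0 0 0]
t=8: x=[3.2200 14.5400 50.2200 2.0000 0.0200 0.0000 0.0000] k=[2 13 54 0 0 0 0]
t=9: x=[2.2200 13.6000 52.1000 1.0800 0.0000 0.0000 0.0000] k=[6 17 56 0 0 0 0]
t=10: x=[6.2200 17.5600 54.1000 1.1200 0.0000 0.0000 0.0000] k=[7 22 52 2 0 0 0]
t=11: x=[7.3000 22.3000 50.4000 2.9600 0.0400 0.0000 0.0000] k=[5 24 54 7 0 0 0]
t=12: x=[5.3800 24.2200 52.4600 7.8000 0.1400 0.0000 0.0000] k=[8 25 56 11 4 0 0]
t=13: x=[8.3400 25.2800 54.4800 11.7600 4.0600 0.0800 0.0000] k=[6 24 57 13 5 1 0]
t=14: x=[6.3600 24.3000 55.4600 13.7200 5.0800 1.0600 0.0200] k=[9 20 55 14 1 5 0]
t=15: x=[9.2200 20.4800 53.4800 14.5600 1.3400 4.8200 0.1000] k=[5 19 54 15 4 8 0]
t=16: x=[5.2800 19.4200 52.5200 15.5600 4.3000 7.7600 0.1600] k=[1 22 49 19 1 7 2]
t=17: x=[1.4200 22.1200 47.8600 19.2400 1.4800 6.7800 2.1000] k=[0 24 45 20 0 6 0]
t=18: x=[0.4800 23.9400 44.0800 20.1000 0.5200 5.7600 0.1200] k=[0 21 41 21 0 2 0]
t=19: x=[0.4200 20.9800 40.2000 20.9800 0.4600 1.9200 0.0400] k=[4 23 38 25 1 0 3]
t=20: x=[4.3800 22.9200 37.4400 24.7800 1.4600 0.0800 2.9400] k=[0 27 33 23 4 1 6]
t=21: x=[0.5400 26.5800 32.6800 22.8200 4.3200 1.1600 5.9000] k=[3 23 33 20 1 5 6]
t=22: x=[3.4000 22.8000 32.5400 19.8800 1.4600 4.9400 5.9800] k=[6 25 33 20 5 9 7]
t=23: x=[6.3800 24.7800 32.5800 19.9600 5.3800 8.8800 7.0400] k=[7 21 35 22 7 5 8]
t=24: x=[7.2800 21.0000 34.4600 21.9600 7.2600 5.1000 7.9400] k=[9 24 31 18 7 1 6]
t=25: x=[9.3000 23.8400 30.6000 18.0400 7.1000 1.2200 5.9000] k=[5 26 34 22 6 2 6]

0.2122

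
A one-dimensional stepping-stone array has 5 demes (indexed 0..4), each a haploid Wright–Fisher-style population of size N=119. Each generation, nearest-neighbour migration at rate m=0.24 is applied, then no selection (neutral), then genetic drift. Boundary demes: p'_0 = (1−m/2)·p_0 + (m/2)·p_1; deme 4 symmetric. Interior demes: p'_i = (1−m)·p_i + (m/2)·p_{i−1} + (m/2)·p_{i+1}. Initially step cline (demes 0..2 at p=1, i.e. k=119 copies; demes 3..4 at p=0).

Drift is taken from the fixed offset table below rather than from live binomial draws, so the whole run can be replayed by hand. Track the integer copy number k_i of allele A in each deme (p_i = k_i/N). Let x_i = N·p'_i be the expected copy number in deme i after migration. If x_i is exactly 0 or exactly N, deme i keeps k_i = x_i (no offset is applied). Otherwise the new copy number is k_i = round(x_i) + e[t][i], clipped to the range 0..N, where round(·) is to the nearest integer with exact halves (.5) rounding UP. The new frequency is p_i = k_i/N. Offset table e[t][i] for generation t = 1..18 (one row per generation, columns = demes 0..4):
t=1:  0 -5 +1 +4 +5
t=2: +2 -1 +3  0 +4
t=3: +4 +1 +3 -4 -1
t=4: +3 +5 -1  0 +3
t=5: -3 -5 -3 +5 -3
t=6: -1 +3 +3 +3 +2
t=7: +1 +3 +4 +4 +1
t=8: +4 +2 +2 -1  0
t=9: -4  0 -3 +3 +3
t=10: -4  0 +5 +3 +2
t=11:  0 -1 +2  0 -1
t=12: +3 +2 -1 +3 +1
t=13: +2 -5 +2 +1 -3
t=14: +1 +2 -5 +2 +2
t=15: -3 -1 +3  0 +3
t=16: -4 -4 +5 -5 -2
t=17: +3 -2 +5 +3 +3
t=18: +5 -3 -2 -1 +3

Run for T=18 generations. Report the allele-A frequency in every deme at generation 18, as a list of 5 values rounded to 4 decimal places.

[0.8992, 0.7479, 0.7227, 0.5714, 0.5126]

t=0: k=[119 119 119 0 0]
t=1: x=[119.0000 119.0000 104.7200 14.2800 0.0000] k=[119 119 106 18 0]
t=2: x=[119.0000 117.4400 97.0000 26.4000 2.1600] k=[119 116 100 26 6]
t=3: x=[118.6400 114.4400 93.0400 32.4800 8.4000] k=[119 115 96 28 7]
t=4: x=[118.5200 113.2000 90.1200 33.6400 9.5200] k=[119 118 89 34 13]
t=5: x=[118.8800 114.6400 85.8800 38.0800 15.5200] k=[116 110 83 43 13]
t=6: x=[115.2800 107.4800 81.4400 44.2000 16.6000] k=[114 110 84 47 19]
t=7: x=[113.5200 107.3600 82.6800 48.0800 22.3600] k=[115 110 87 52 23]
t=8: x=[114.4000 107.8400 85.5600 52.7200 26.4800] k=[118 110 88 52 26]
t=9: x=[117.0400 108.3200 86.3200 53.2000 29.1200] k=[113 108 83 56 32]
t=10: x=[112.4000 105.6000 82.7600 56.3600 34.8800] k=[108 106 88 59 37]
t=11: x=[107.7600 104.0800 86.6800 59.8400 39.6400] k=[108 103 89 60 39]
t=12: x=[107.4000 101.9200 87.2000 60.9600 41.5200] k=[110 104 86 64 43]
t=13: x=[109.2800 102.5600 85.5200 64.1200 45.5200] k=[111 98 88 65 43]
t=14: x=[109.4400 98.3600 86.4400 65.1200 45.6400] k=[110 100 81 67 48]
t=15: x=[108.8000 98.9200 81.6000 66.4000 50.2800] k=[106 98 85 66 53]
t=16: x=[105.0400 97.4000 84.2800 66.7200 54.5600] k=[101 93 89 62 53]
t=17: x=[100.0400 93.4800 86.2400 64.1600 54.0800] k=[103 91 91 67 57]
t=18: x=[101.5600 92.4400 88.1200 68.6800 58.2000] k=[107 89 86 68 61]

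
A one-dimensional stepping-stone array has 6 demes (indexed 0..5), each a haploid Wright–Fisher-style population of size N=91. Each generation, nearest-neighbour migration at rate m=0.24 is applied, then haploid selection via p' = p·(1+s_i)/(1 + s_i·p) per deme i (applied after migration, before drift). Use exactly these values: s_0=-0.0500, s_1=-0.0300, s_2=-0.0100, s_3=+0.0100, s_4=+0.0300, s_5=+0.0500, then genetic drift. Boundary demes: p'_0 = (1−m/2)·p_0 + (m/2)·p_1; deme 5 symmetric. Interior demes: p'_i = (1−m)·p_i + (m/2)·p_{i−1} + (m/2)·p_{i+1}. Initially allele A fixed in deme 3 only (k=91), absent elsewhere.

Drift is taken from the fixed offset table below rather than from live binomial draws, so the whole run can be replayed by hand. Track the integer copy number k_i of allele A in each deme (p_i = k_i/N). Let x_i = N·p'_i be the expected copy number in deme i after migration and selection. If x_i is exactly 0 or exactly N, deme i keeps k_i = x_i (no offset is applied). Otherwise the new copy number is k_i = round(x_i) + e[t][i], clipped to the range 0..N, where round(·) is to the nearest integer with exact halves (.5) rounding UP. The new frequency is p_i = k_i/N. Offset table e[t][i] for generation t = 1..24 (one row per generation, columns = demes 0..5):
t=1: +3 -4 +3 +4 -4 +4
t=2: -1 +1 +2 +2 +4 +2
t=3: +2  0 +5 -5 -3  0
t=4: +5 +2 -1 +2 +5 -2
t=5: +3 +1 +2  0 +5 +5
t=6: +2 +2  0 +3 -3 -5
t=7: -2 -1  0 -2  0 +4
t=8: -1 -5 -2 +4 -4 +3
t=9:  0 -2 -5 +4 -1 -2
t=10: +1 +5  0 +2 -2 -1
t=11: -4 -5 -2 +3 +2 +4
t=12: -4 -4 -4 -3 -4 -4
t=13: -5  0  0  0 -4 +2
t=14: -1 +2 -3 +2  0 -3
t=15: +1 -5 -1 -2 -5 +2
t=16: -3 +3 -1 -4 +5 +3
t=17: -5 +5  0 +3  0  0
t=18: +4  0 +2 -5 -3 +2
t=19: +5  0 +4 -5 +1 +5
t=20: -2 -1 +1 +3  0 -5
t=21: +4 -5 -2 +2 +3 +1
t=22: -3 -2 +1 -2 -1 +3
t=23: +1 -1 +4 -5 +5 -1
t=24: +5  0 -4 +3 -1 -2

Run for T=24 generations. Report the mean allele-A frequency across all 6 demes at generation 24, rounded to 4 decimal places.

0.2179

t=0: k=[0 0 0 91 0 0]
t=1: x=[0.0000 0.0000 10.8238 69.3247 11.2073 0.0000] k=[0 0 14 73 7 0]
t=2: x=[0.0000 1.6305 19.2470 58.2090 14.4354 0.8816] k=[0 3 21 60 18 3]
t=3: x=[0.3421 4.6634 23.3451 50.5038 21.7251 5.0267] k=[2 5 28 46 19 5]
t=4: x=[2.2449 7.1956 27.2079 40.8239 21.0342 6.9884] k=[7 9 26 43 26 5]
t=5: x=[6.9055 10.5134 25.8138 39.1418 26.0663 7.8635] k=[10 12 28 39 31 13]
t=6: x=[9.7830 13.3297 27.2079 36.9381 30.3954 15.7865] k=[12 15 27 40 27 11]
t=7: x=[11.8223 15.6807 26.9291 37.0984 27.2003 13.4704] k=[10 15 27 35 27 17]
t=8: x=[10.1290 15.4455 26.3315 33.2898 27.3218 18.9208] k=[9 10 24 37 23 22]
t=9: x=[8.7076 11.2561 23.7034 33.9716 25.0936 22.9471] k=[9 9 19 38 24 21]
t=10: x=[8.5925 9.9274 19.9232 34.2523 25.8637 22.1678] k=[10 15 20 36 24 21]
t=11: x=[10.1290 14.6223 21.1564 32.8486 25.6206 22.1678] k=[6 10 19 36 28 26]
t=12: x=[6.1780 10.3181 19.8038 33.2096 29.3041 27.1604] k=[2 6 16 30 25 23]
t=13: x=[2.3592 6.5329 16.3448 27.9122 25.9042 24.0943] k=[0 7 16 28 22 26]
t=14: x=[0.7984 7.0396 16.2256 26.0245 23.7146 26.4255] k=[0 9 13 28 24 23]
t=15: x=[1.0266 8.1706 14.1991 25.9040 24.8909 23.9715] k=[2 3 13 24 20 26]
t=16: x=[2.0163 3.9629 13.0076 22.3674 21.6844 26.1804] k=[0 7 12 18 27 29]
t=17: x=[0.7984 6.5718 12.0148 18.5063 26.7144 29.7282] k=[0 12 12 22 27 30]
t=18: x=[1.3691 10.2790 13.0870 21.5633 27.3218 30.6233] k=[5 10 15 17 24 33]
t=19: x=[5.3364 9.7321 14.5170 17.7417 24.7693 32.9383] k=[10 10 19 13 26 38]
t=20: x=[9.5525 10.7870 17.0602 15.4069 26.4309 37.6321] k=[8 10 18 18 26 33]
t=21: x=[7.8636 10.4353 16.9012 19.1098 26.4309 33.1817] k=[12 5 15 21 29 34]
t=22: x=[10.6674 6.8447 14.3978 21.4024 29.2233 34.4380] k=[8 5 15 19 28 37]
t=23: x=[7.2886 6.3770 14.1594 19.7535 28.5762 36.9860] k=[8 5 18 15 34 36]
t=24: x=[7.2886 6.7277 15.9474 17.7819 32.5756 36.8245] k=[12 7 12 21 32 35]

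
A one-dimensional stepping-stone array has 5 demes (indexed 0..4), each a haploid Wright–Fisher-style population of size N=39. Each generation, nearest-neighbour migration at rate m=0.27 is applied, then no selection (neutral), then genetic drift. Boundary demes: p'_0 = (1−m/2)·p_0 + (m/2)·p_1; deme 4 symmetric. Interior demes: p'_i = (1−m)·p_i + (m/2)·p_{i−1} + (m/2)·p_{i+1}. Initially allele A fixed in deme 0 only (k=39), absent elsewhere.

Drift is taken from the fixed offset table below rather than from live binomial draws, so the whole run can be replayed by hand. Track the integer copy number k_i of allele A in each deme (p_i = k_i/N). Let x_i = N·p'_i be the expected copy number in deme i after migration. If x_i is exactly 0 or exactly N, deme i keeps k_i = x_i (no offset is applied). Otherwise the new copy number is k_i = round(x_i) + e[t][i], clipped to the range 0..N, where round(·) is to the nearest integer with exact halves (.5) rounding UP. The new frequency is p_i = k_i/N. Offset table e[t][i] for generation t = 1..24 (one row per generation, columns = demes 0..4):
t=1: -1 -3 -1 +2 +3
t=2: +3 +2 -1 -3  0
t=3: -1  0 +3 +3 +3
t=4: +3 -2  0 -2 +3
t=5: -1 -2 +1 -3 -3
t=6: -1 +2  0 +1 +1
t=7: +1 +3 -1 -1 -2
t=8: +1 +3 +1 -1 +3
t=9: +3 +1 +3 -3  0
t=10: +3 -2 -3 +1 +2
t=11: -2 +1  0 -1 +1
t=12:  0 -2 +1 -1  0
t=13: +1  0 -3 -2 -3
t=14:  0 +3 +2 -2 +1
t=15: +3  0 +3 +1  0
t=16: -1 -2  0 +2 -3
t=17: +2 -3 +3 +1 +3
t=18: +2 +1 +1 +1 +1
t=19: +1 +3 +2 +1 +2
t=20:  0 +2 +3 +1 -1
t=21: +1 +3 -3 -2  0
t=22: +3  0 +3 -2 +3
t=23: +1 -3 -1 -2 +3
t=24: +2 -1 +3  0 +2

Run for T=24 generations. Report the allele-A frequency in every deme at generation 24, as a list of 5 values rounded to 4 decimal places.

[0.7179, 0.4872, 0.4615, 0.2564, 0.3846]

t=0: k=[39 0 0 0 0]
t=1: x=[33.7350 5.2650 0.0000 0.0000 0.0000] k=[33 2 0 0 0]
t=2: x=[28.8150 5.9150 0.2700 0.0000 0.0000] k=[32 8 0 0 0]
t=3: x=[28.7600 10.1600 1.0800 0.0000 0.0000] k=[28 10 4 0 0]
t=4: x=[25.5700 11.6200 4.2700 0.5400 0.0000] k=[29 10 4 0 0]
t=5: x=[26.4350 11.7550 4.2700 0.5400 0.0000] k=[25 10 5 0 0]
t=6: x=[22.9750 11.3500 5.0000 0.6750 0.0000] k=[22 13 5 2 0]
t=7: x=[20.7850 13.1350 5.6750 2.1350 0.2700] k=[22 16 5 1 0]
t=8: x=[21.1900 15.3250 5.9450 1.4050 0.1350] k=[22 18 7 0 3]
t=9: x=[21.4600 17.0550 7.5400 1.3500 2.5950] k=[24 18 11 0 3]
t=10: x=[23.1900 17.8650 10.4600 1.8900 2.5950] k=[26 16 7 3 5]
t=11: x=[24.6500 16.1350 7.6750 3.8100 4.7300] k=[23 17 8 3 6]
t=12: x=[22.1900 16.5950 8.5400 4.0800 5.5950] k=[22 15 10 3 6]
t=13: x=[21.0550 15.2700 9.7300 4.3500 5.5950] k=[22 15 7 2 3]
t=14: x=[21.0550 14.8650 7.4050 2.8100 2.8650] k=[21 18 9 1 4]
t=15: x=[20.5950 17.1900 9.1350 2.4850 3.5950] k=[24 17 12 3 4]
t=16: x=[23.0550 17.2700 11.4600 4.3500 3.8650] k=[22 15 11 6 1]
t=17: x=[21.0550 15.4050 10.8650 6.0000 1.6750] k=[23 12 14 7 5]
t=18: x=[21.5150 13.7550 12.7850 7.6750 5.2700] k=[24 15 14 9 6]
t=19: x=[22.7850 16.0800 13.4600 9.2700 6.4050] k=[24 19 15 10 8]
t=20: x=[23.3250 19.1350 14.8650 10.4050 8.2700] k=[23 21 18 11 7]
t=21: x=[22.7300 20.8650 17.4600 11.4050 7.5400] k=[24 24 14 9 8]
t=22: x=[24.0000 22.6500 14.6750 9.5400 8.1350] k=[27 23 18 8 11]
t=23: x=[26.4600 22.8650 17.3250 9.7550 10.5950] k=[27 20 16 8 14]
t=24: x=[26.0550 20.4050 15.4600 9.8900 13.1900] k=[28 19 18 10 15]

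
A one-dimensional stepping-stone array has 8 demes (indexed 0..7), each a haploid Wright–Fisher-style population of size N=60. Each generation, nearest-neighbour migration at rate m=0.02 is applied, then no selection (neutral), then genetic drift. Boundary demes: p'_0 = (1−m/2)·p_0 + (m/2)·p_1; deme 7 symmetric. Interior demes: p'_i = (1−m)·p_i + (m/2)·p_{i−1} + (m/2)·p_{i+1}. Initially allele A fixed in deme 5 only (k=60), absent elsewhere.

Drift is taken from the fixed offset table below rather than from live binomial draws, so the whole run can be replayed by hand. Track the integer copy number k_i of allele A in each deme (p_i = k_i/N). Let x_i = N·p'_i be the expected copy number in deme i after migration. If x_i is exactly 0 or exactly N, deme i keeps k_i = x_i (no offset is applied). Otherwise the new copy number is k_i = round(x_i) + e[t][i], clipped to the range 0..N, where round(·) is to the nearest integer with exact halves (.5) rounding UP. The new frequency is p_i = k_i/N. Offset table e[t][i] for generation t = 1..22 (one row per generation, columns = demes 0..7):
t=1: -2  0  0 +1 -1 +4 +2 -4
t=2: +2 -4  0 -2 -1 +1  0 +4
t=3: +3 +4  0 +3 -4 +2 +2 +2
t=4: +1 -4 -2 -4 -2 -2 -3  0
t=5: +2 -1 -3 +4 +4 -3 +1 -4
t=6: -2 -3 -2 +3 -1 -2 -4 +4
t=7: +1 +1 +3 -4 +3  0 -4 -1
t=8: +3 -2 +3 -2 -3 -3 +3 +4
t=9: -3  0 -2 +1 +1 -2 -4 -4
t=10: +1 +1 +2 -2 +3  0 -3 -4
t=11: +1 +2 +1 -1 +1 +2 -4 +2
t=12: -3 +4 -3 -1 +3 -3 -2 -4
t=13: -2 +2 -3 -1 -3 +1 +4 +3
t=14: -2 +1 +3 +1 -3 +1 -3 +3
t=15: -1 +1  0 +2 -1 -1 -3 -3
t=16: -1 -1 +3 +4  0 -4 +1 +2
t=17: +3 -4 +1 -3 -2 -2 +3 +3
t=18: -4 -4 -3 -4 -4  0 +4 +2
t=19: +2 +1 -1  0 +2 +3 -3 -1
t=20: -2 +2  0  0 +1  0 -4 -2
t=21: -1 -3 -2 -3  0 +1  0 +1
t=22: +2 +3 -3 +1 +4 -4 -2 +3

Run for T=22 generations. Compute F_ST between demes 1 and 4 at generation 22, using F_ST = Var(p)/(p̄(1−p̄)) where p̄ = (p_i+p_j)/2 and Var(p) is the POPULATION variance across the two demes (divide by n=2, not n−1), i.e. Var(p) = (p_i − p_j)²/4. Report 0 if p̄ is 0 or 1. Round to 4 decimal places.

0.0031

t=0: k=[0 0 0 0 0 60 0 0]
t=1: x=[0.0000 0.0000 0.0000 0.0000 0.6000 58.8000 0.6000 0.0000] k=[0 0 0 0 0 60 3 0]
t=2: x=[0.0000 0.0000 0.0000 0.0000 0.6000 58.8300 3.5400 0.0300] k=[0 0 0 0 0 60 4 4]
t=3: x=[0.0000 0.0000 0.0000 0.0000 0.6000 58.8400 4.5600 4.0000] k=[0 0 0 0 0 60 7 6]
t=4: x=[0.0000 0.0000 0.0000 0.0000 0.6000 58.8700 7.5200 6.0100] k=[0 0 0 0 0 57 5 6]
t=5: x=[0.0000 0.0000 0.0000 0.0000 0.5700 55.9100 5.5300 5.9900] k=[0 0 0 0 5 53 7 2]
t=6: x=[0.0000 0.0000 0.0000 0.0500 5.4300 52.0600 7.4100 2.0500] k=[0 0 0 3 4 50 3 6]
t=7: x=[0.0000 0.0000 0.0300 2.9800 4.4500 49.0700 3.5000 5.9700] k=[0 0 3 0 7 49 0 5]
t=8: x=[0.0000 0.0300 2.9400 0.1000 7.3500 48.0900 0.5400 4.9500] k=[0 0 6 0 4 45 4 9]
t=9: x=[0.0000 0.0600 5.8800 0.1000 4.3700 44.1800 4.4600 8.9500] k=[0 0 4 1 5 42 0 5]
t=10: x=[0.0000 0.0400 3.9300 1.0700 5.3300 41.2100 0.4700 4.9500] k=[0 1 6 0 8 41 0 1]
t=11: x=[0.0100 1.0400 5.8900 0.1400 8.2500 40.2600 0.4200 0.9900] k=[1 3 7 0 9 42 0 3]
t=12: x=[1.0200 3.0200 6.8900 0.1600 9.2400 41.2500 0.4500 2.9700] k=[0 7 4 0 12 38 0 0]
t=13: x=[0.0700 6.9000 3.9900 0.1600 12.1400 37.3600 0.3800 0.0000] k=[0 9 1 0 9 38 4 0]
t=14: x=[0.0900 8.8300 1.0700 0.1000 9.2000 37.3700 4.3000 0.0400] k=[0 10 4 1 6 38 1 3]
t=15: x=[0.1000 9.8400 4.0300 1.0800 6.2700 37.3100 1.3900 2.9800] k=[0 11 4 3 5 36 0 0]
t=16: x=[0.1100 10.8200 4.0600 3.0300 5.2900 35.3300 0.3600 0.0000] k=[0 10 7 7 5 31 1 0]
t=17: x=[0.1000 9.8700 7.0300 6.9800 5.2800 30.4400 1.2900 0.0100] k=[3 6 8 4 3 28 4 3]
t=18: x=[3.0300 5.9900 7.9400 4.0300 3.2600 27.5100 4.2300 3.0100] k=[0 2 5 0 0 28 8 5]
t=19: x=[0.0200 2.0100 4.9200 0.0500 0.2800 27.5200 8.1700 5.0300] k=[2 3 4 0 2 31 5 4]
t=20: x=[2.0100 3.0000 3.9500 0.0600 2.2700 30.4500 5.2500 4.0100] k=[0 5 4 0 3 30 1 2]
t=21: x=[0.0500 4.9400 3.9700 0.0700 3.2400 29.4400 1.3000 1.9900] k=[0 2 2 0 3 30 1 3]
t=22: x=[0.0200 1.9800 1.9800 0.0500 3.2400 29.4400 1.3100 2.9800] k=[2 5 0 1 7 25 0 6]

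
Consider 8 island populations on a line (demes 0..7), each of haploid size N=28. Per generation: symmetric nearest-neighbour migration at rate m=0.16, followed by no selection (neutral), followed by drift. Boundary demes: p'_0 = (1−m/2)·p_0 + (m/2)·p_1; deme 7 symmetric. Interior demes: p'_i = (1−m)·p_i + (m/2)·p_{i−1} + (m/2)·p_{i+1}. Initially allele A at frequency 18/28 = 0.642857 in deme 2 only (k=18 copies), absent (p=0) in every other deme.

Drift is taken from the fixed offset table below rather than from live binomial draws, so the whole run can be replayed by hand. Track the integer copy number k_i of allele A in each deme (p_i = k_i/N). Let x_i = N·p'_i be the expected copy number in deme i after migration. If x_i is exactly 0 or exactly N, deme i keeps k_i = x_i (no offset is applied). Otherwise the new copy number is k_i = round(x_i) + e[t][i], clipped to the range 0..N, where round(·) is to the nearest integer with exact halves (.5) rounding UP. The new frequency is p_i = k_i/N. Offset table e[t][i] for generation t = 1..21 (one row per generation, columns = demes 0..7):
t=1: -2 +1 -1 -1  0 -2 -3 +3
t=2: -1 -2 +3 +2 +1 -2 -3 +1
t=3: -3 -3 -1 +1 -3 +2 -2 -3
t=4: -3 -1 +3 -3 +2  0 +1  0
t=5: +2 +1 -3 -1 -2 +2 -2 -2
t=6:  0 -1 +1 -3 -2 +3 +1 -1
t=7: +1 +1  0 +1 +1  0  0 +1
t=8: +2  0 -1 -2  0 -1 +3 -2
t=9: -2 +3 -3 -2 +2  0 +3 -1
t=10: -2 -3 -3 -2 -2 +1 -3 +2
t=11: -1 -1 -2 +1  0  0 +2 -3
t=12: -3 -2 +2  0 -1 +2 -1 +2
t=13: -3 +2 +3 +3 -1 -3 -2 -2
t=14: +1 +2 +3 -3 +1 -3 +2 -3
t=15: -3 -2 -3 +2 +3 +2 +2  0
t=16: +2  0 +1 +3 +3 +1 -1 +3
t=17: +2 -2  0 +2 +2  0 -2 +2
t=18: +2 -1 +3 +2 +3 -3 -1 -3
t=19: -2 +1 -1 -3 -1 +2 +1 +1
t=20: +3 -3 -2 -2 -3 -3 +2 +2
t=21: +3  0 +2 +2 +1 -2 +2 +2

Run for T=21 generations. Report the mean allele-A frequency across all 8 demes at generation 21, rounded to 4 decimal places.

0.1964

t=0: k=[0 0 18 0 0 0 0 0]
t=1: x=[0.0000 1.4400 15.1200 1.4400 0.0000 0.0000 0.0000 0.0000] k=[0 2 14 0 0 0 0 0]
t=2: x=[0.1600 2.8000 11.9200 1.1200 0.0000 0.0000 0.0000 0.0000] k=[0 1 15 3 0 0 0 0]
t=3: x=[0.0800 2.0400 12.9200 3.7200 0.2400 0.0000 0.0000 0.0000] k=[0 0 12 5 0 0 0 0]
t=4: x=[0.0000 0.9600 10.4800 5.1600 0.4000 0.0000 0.0000 0.0000] k=[0 0 13 2 2 0 0 0]
t=5: x=[0.0000 1.0400 11.0800 2.8800 1.8400 0.1600 0.0000 0.0000] k=[0 2 8 2 0 2 0 0]
t=6: x=[0.1600 2.3200 7.0400 2.3200 0.3200 1.6800 0.1600 0.0000] k=[0 1 8 0 0 5 1 0]
t=7: x=[0.0800 1.4800 6.8000 0.6400 0.4000 4.2800 1.2400 0.0800] k=[1 2 7 2 1 4 1 1]
t=8: x=[1.0800 2.3200 6.2000 2.3200 1.3200 3.5200 1.2400 1.0000] k=[3 2 5 0 1 3 4 0]
t=9: x=[2.9200 2.3200 4.3600 0.4800 1.0800 2.9200 3.6000 0.3200] k=[1 5 1 0 3 3 7 0]
t=10: x=[1.3200 4.3600 1.2400 0.3200 2.7600 3.3200 6.1200 0.5600] k=[0 1 0 0 1 4 3 3]
t=11: x=[0.0800 0.8400 0.0800 0.0800 1.1600 3.6800 3.0800 3.0000] k=[0 0 0 1 1 4 5 0]
t=12: x=[0.0000 0.0000 0.0800 0.9200 1.2400 3.8400 4.5200 0.4000] k=[0 0 2 1 0 6 4 2]
t=13: x=[0.0000 0.1600 1.7600 1.0000 0.5600 5.3600 4.0000 2.1600] k=[0 2 5 4 0 2 2 0]
t=14: x=[0.1600 2.0800 4.6800 3.7600 0.4800 1.8400 1.8400 0.1600] k=[1 4 8 1 1 0 4 0]
t=15: x=[1.2400 4.0800 7.1200 1.5600 0.9200 0.4000 3.3600 0.3200] k=[0 2 4 4 4 2 5 0]
t=16: x=[0.1600 2.0000 3.8400 4.0000 3.8400 2.4000 4.3600 0.4000] k=[2 2 5 7 7 3 3 3]
t=17: x=[2.0000 2.2400 4.9200 6.8400 6.6800 3.3200 3.0000 3.0000] k=[4 0 5 9 9 3 1 5]
t=18: x=[3.6800 0.7200 4.9200 8.6800 8.5200 3.3200 1.4800 4.6800] k=[6 0 8 11 12 0 0 2]
t=19: x=[5.5200 1.1200 7.6000 10.8400 10.9600 0.9600 0.1600 1.8400] k=[4 2 7 8 10 3 1 3]
t=20: x=[3.8400 2.5600 6.6800 8.0800 9.2800 3.4000 1.3200 2.8400] k=[7 0 5 6 6 0 3 5]
t=21: x=[6.4400 0.9600 4.6800 5.9200 5.5200 0.7200 2.9200 4.8400] k=[9 1 7 8 7 0 5 7]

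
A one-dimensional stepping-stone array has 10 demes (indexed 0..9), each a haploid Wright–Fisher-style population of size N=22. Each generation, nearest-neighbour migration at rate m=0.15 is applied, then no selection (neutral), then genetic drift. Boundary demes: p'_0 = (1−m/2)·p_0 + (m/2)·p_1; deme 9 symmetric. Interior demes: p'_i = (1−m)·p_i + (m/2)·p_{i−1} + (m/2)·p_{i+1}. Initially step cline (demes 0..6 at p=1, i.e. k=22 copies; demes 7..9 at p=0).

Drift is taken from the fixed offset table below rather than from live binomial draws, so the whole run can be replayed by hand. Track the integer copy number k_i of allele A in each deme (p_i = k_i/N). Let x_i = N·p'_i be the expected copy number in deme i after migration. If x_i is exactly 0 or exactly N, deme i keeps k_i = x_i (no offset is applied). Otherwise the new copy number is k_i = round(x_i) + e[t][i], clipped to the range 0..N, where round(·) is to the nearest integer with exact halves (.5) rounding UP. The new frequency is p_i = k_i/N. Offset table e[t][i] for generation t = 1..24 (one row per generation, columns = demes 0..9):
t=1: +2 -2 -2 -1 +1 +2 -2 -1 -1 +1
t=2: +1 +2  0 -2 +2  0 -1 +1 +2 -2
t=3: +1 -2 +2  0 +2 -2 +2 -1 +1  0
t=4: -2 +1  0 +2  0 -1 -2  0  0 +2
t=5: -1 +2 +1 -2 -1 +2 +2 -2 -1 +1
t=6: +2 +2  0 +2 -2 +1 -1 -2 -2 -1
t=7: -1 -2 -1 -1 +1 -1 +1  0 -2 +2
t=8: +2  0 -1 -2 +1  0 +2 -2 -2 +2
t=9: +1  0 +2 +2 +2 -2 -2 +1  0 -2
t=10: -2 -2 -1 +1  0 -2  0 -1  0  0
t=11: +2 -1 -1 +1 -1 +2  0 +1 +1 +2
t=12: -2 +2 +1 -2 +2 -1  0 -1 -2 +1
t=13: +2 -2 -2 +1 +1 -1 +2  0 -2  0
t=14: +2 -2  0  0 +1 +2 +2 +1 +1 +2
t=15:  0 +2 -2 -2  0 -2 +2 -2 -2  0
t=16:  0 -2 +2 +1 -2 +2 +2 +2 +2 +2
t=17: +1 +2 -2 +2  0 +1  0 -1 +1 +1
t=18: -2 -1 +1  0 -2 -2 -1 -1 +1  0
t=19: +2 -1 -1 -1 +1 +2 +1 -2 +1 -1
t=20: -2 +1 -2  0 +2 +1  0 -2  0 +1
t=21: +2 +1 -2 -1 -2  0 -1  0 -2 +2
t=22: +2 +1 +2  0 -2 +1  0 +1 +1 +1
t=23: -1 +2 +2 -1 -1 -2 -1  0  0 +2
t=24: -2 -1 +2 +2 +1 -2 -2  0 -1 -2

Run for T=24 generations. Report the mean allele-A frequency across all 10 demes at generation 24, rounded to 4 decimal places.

0.6955

t=0: k=[22 22 22 22 22 22 22 0 0 0]
t=1: x=[22.0000 22.0000 22.0000 22.0000 22.0000 22.0000 20.3500 1.6500 0.0000 0.0000] k=[22 22 22 22 22 22 18 1 0 0]
t=2: x=[22.0000 22.0000 22.0000 22.0000 22.0000 21.7000 17.0250 2.2000 0.0750 0.0000] k=[22 22 22 22 22 22 16 3 2 0]
t=3: x=[22.0000 22.0000 22.0000 22.0000 22.0000 21.5500 15.4750 3.9000 1.9250 0.1500] k=[22 22 22 22 22 20 17 3 3 0]
t=4: x=[22.0000 22.0000 22.0000 22.0000 21.8500 19.9250 16.1750 4.0500 2.7750 0.2250] k=[22 22 22 22 22 19 14 4 3 2]
t=5: x=[22.0000 22.0000 22.0000 22.0000 21.7750 18.8500 13.6250 4.6750 3.0000 2.0750] k=[22 22 22 22 21 21 16 3 2 3]
t=6: x=[22.0000 22.0000 22.0000 21.9250 21.0750 20.6250 15.4000 3.9000 2.1500 2.9250] k=[22 22 22 22 19 22 14 2 0 2]
t=7: x=[22.0000 22.0000 22.0000 21.7750 19.4500 21.1750 13.7000 2.7500 0.3000 1.8500] k=[22 22 22 21 20 20 15 3 0 4]
t=8: x=[22.0000 22.0000 21.9250 21.0000 20.0750 19.6250 14.4750 3.6750 0.5250 3.7000] k=[22 22 21 19 21 20 16 2 0 6]
t=9: x=[22.0000 21.9250 20.9250 19.3000 20.7750 19.7750 15.2500 2.9000 0.6000 5.5500] k=[22 22 22 21 22 18 13 4 1 4]
t=10: x=[22.0000 22.0000 21.9250 21.1500 21.6250 17.9250 12.7000 4.4500 1.4500 3.7750] k=[22 22 21 22 22 16 13 3 1 4]
t=11: x=[22.0000 21.9250 21.1500 21.9250 21.5500 16.2250 12.4750 3.6000 1.3750 3.7750] k=[22 21 20 22 21 18 12 5 2 6]
t=12: x=[21.9250 21.0000 20.2250 21.7750 20.8500 17.7750 11.9250 5.3000 2.5250 5.7000] k=[20 22 21 20 22 17 12 4 1 7]
t=13: x=[20.1500 21.7750 21.0000 20.2250 21.4750 17.0000 11.7750 4.3750 1.6750 6.5500] k=[22 20 19 21 22 16 14 4 0 7]
t=14: x=[21.8500 20.0750 19.2250 20.9250 21.4750 16.3000 13.4000 4.4500 0.8250 6.4750] k=[22 18 19 21 22 18 15 5 2 8]
t=15: x=[21.7000 18.3750 19.0750 20.9250 21.6250 18.0750 14.4750 5.5250 2.6750 7.5500] k=[22 20 17 19 22 16 16 4 1 8]
t=16: x=[21.8500 19.9250 17.3750 19.0750 21.3250 16.4500 15.1000 4.6750 1.7500 7.4750] k=[22 18 19 20 19 18 17 7 4 9]
t=17: x=[21.7000 18.3750 19.0000 19.8500 19.0000 18.0000 16.3250 7.5250 4.6000 8.6250] k=[22 20 17 22 19 19 16 7 6 10]
t=18: x=[21.8500 19.9250 17.6000 21.4000 19.2250 18.7750 15.5500 7.6000 6.3750 9.7000] k=[20 19 19 21 17 17 15 7 7 10]
t=19: x=[19.9250 19.0750 19.1500 20.5500 17.3000 16.8500 14.5500 7.6000 7.2250 9.7750] k=[22 18 18 20 18 19 16 6 8 9]
t=20: x=[21.7000 18.3000 18.1500 19.7000 18.2250 18.7000 15.4750 6.9000 7.9250 8.9250] k=[20 19 16 20 20 20 15 5 8 10]
t=21: x=[19.9250 18.8500 16.5250 19.7000 20.0000 19.6250 14.6250 5.9750 7.9250 9.8500] k=[22 20 15 19 18 20 14 6 6 12]
t=22: x=[21.8500 19.7750 15.6750 18.6250 18.2250 19.4000 13.8500 6.6000 6.4500 11.5500] k=[22 21 18 19 16 20 14 8 7 13]
t=23: x=[21.9250 20.8500 18.3000 18.7000 16.5250 19.2500 14.0000 8.3750 7.5250 12.5500] k=[21 22 20 18 16 17 13 8 8 15]
t=24: x=[21.0750 21.7750 20.0000 18.0000 16.2250 16.6250 12.9250 8.3750 8.5250 14.4750] k=[19 21 22 20 17 15 11 8 8 12]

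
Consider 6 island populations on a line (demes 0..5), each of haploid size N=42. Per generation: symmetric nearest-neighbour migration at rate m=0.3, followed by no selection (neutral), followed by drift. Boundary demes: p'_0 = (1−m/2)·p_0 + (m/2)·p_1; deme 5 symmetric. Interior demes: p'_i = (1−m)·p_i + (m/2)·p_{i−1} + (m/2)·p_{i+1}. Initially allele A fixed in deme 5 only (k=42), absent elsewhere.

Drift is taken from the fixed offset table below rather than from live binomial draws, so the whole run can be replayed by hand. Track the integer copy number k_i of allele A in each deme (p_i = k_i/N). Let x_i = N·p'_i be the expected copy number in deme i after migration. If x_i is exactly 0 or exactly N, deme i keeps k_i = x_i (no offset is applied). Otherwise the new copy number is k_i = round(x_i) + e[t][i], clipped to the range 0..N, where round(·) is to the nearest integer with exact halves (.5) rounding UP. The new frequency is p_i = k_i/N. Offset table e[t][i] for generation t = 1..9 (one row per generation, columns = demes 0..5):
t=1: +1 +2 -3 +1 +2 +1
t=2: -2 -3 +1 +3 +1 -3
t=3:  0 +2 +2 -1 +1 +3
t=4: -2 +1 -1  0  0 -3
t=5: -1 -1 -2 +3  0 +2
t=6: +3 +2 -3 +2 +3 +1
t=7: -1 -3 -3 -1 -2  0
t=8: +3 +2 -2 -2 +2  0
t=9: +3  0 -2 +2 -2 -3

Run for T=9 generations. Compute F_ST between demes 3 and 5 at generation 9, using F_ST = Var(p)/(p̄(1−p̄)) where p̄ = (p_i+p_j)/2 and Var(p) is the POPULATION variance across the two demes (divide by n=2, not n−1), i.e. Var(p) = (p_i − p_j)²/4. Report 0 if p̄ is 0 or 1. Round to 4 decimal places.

0.0493

t=0: k=[0 0 0 0 0 42]
t=1: x=[0.0000 0.0000 0.0000 0.0000 6.3000 35.7000] k=[0 0 0 0 8 37]
t=2: x=[0.0000 0.0000 0.0000 1.2000 11.1500 32.6500] k=[0 0 0 4 12 30]
t=3: x=[0.0000 0.0000 0.6000 4.6000 13.5000 27.3000] k=[0 0 3 4 15 30]
t=4: x=[0.0000 0.4500 2.7000 5.5000 15.6000 27.7500] k=[0 1 2 6 16 25]
t=5: x=[0.1500 1.0000 2.4500 6.9000 15.8500 23.6500] k=[0 0 0 10 16 26]
t=6: x=[0.0000 0.0000 1.5000 9.4000 16.6000 24.5000] k=[0 0 0 11 20 26]
t=7: x=[0.0000 0.0000 1.6500 10.7000 19.5500 25.1000] k=[0 0 0 10 18 25]
t=8: x=[0.0000 0.0000 1.5000 9.7000 17.8500 23.9500] k=[0 0 0 8 20 24]
t=9: x=[0.0000 0.0000 1.2000 8.6000 18.8000 23.4000] k=[0 0 0 11 17 20]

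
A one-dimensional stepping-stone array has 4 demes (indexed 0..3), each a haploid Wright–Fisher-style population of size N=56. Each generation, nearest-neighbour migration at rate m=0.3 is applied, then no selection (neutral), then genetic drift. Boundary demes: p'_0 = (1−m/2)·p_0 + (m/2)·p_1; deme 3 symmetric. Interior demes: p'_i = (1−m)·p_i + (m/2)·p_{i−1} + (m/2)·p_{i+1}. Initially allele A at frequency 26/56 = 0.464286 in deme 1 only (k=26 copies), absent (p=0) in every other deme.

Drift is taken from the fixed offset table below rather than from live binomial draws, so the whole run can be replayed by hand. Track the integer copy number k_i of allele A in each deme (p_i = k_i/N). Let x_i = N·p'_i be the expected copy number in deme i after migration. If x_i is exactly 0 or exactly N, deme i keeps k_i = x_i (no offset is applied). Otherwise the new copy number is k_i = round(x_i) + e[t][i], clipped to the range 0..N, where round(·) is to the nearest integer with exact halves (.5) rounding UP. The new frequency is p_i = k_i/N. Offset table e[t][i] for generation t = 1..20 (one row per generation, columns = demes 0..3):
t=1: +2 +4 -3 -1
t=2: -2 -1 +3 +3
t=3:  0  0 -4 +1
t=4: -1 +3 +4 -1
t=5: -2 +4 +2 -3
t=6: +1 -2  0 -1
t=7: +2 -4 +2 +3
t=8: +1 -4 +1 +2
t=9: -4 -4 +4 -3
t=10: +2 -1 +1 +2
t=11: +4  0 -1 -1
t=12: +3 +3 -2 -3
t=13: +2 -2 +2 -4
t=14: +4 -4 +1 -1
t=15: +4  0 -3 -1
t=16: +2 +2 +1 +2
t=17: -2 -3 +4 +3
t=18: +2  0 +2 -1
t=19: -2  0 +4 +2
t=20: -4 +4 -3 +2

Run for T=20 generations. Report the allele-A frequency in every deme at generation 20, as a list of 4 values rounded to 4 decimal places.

[0.1607, 0.2679, 0.1607, 0.1964]

t=0: k=[0 26 0 0]
t=1: x=[3.9000 18.2000 3.9000 0.0000] k=[6 22 1 0]
t=2: x=[8.4000 16.4500 4.0000 0.1500] k=[6 15 7 3]
t=3: x=[7.3500 12.4500 7.6000 3.6000] k=[7 12 4 5]
t=4: x=[7.7500 10.0500 5.3500 4.8500] k=[7 13 9 4]
t=5: x=[7.9000 11.5000 8.8500 4.7500] k=[6 16 11 2]
t=6: x=[7.5000 13.7500 10.4000 3.3500] k=[9 12 10 2]
t=7: x=[9.4500 11.2500 9.1000 3.2000] k=[11 7 11 6]
t=8: x=[10.4000 8.2000 9.6500 6.7500] k=[11 4 11 9]
t=9: x=[9.9500 6.1000 9.6500 9.3000] k=[6 2 14 6]
t=10: x=[5.4000 4.4000 11.0000 7.2000] k=[7 3 12 9]
t=11: x=[6.4000 4.9500 10.2000 9.4500] k=[10 5 9 8]
t=12: x=[9.2500 6.3500 8.2500 8.1500] k=[12 9 6 5]
t=13: x=[11.5500 9.0000 6.3000 5.1500] k=[14 7 8 1]
t=14: x=[12.9500 8.2000 6.8000 2.0500] k=[17 4 8 1]
t=15: x=[15.0500 6.5500 6.3500 2.0500] k=[19 7 3 1]
t=16: x=[17.2000 8.2000 3.3000 1.3000] k=[19 10 4 3]
t=17: x=[17.6500 10.4500 4.7500 3.1500] k=[16 7 9 6]
t=18: x=[14.6500 8.6500 8.2500 6.4500] k=[17 9 10 5]
t=19: x=[15.8000 10.3500 9.1000 5.7500] k=[14 10 13 8]
t=20: x=[13.4000 11.0500 11.8000 8.7500] k=[9 15 9 11]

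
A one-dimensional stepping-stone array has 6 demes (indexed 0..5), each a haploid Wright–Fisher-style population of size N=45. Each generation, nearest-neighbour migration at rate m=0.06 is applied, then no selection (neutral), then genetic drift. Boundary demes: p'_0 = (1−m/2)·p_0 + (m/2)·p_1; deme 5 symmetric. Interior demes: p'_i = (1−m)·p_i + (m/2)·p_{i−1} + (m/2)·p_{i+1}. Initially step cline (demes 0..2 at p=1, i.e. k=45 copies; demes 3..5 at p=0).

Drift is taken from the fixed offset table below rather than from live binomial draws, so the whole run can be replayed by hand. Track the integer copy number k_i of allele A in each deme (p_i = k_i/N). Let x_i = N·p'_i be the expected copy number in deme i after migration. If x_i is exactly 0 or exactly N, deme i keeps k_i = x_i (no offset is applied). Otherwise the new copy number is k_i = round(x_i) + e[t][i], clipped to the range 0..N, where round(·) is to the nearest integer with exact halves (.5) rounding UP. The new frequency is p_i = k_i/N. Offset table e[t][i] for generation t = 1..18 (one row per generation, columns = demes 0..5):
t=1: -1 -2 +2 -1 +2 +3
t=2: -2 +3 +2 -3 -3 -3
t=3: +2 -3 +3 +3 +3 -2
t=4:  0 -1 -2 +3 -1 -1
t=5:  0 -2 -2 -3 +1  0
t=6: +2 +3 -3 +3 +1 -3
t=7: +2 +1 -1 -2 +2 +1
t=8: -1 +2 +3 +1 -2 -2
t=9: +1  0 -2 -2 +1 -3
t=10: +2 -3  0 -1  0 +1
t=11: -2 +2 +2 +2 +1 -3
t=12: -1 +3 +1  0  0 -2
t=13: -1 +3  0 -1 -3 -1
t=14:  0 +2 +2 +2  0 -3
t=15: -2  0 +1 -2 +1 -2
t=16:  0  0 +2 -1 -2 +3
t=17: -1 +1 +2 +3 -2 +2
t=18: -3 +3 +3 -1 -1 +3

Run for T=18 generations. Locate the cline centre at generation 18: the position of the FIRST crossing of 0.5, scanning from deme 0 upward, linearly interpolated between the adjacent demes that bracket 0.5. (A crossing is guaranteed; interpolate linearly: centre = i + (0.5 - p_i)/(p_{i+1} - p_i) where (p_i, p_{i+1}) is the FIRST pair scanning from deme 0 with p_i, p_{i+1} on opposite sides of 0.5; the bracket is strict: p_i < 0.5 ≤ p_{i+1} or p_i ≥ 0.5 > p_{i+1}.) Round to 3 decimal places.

2.696

t=0: k=[45 45 45 0 0 0]
t=1: x=[45.0000 45.0000 43.6500 1.3500 0.0000 0.0000] k=[45 45 45 0 0 0]
t=2: x=[45.0000 45.0000 43.6500 1.3500 0.0000 0.0000] k=[45 45 45 0 0 0]
t=3: x=[45.0000 45.0000 43.6500 1.3500 0.0000 0.0000] k=[45 45 45 4 0 0]
t=4: x=[45.0000 45.0000 43.7700 5.1100 0.1200 0.0000] k=[45 45 42 8 0 0]
t=5: x=[45.0000 44.9100 41.0700 8.7800 0.2400 0.0000] k=[45 43 39 6 1 0]
t=6: x=[44.9400 42.9400 38.1300 6.8400 1.1200 0.0300] k=[45 45 35 10 2 0]
t=7: x=[45.0000 44.7000 34.5500 10.5100 2.1800 0.0600] k=[45 45 34 9 4 1]
t=8: x=[45.0000 44.6700 33.5800 9.6000 4.0600 1.0900] k=[45 45 37 11 2 0]
t=9: x=[45.0000 44.7600 36.4600 11.5100 2.2100 0.0600] k=[45 45 34 10 3 0]
t=10: x=[45.0000 44.6700 33.6100 10.5100 3.1200 0.0900] k=[45 42 34 10 3 1]
t=11: x=[44.9100 41.8500 33.5200 10.5100 3.1500 1.0600] k=[43 44 36 13 4 0]
t=12: x=[43.0300 43.7300 35.5500 13.4200 4.1500 0.1200] k=[42 45 37 13 4 0]
t=13: x=[42.0900 44.6700 36.5200 13.4500 4.1500 0.1200] k=[41 45 37 12 1 0]
t=14: x=[41.1200 44.6400 36.4900 12.4200 1.3000 0.0300] k=[41 45 38 14 1 0]
t=15: x=[41.1200 44.6700 37.4900 14.3300 1.3600 0.0300] k=[39 45 38 12 2 0]
t=16: x=[39.1800 44.6100 37.4300 12.4800 2.2400 0.0600] k=[39 45 39 11 0 3]
t=17: x=[39.1800 44.6400 38.3400 11.5100 0.4200 2.9100] k=[38 45 40 15 0 5]
t=18: x=[38.2100 44.6400 39.4000 15.3000 0.6000 4.8500] k=[35 45 42 14 0 8]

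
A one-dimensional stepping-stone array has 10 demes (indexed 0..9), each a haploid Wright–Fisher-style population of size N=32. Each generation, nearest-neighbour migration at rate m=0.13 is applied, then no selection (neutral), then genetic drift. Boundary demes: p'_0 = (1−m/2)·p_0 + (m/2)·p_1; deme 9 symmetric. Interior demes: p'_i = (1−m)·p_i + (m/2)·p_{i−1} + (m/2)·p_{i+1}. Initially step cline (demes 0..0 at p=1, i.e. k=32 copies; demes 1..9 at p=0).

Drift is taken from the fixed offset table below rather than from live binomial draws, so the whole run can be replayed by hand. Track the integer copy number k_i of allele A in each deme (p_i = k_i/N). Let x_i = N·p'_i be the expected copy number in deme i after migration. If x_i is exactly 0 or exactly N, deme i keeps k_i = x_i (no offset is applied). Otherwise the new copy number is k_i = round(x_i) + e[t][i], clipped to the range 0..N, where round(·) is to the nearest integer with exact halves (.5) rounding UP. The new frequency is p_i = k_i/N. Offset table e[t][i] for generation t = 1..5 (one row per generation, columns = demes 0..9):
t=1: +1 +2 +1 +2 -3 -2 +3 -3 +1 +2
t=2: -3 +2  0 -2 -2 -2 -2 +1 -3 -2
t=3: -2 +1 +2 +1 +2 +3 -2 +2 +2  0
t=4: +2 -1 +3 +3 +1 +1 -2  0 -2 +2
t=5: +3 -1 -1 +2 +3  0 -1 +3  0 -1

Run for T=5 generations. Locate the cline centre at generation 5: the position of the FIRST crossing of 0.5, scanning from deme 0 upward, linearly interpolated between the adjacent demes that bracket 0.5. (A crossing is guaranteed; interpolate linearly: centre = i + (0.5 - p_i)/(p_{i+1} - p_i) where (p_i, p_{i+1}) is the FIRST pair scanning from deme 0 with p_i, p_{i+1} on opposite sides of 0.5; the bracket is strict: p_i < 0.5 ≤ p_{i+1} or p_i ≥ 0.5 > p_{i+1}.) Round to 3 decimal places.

0.556

t=0: k=[32 0 0 0 0 0 0 0 0 0]
t=1: x=[29.9200 2.0800 0.0000 0.0000 0.0000 0.0000 0.0000 0.0000 0.0000 0.0000] k=[31 4 0 0 0 0 0 0 0 0]
t=2: x=[29.2450 5.4950 0.2600 0.0000 0.0000 0.0000 0.0000 0.0000 0.0000 0.0000] k=[26 7 0 0 0 0 0 0 0 0]
t=3: x=[24.7650 7.7800 0.4550 0.0000 0.0000 0.0000 0.0000 0.0000 0.0000 0.0000] k=[23 9 2 0 0 0 0 0 0 0]
t=4: x=[22.0900 9.4550 2.3250 0.1300 0.0000 0.0000 0.0000 0.0000 0.0000 0.0000] k=[24 8 5 3 0 0 0 0 0 0]
t=5: x=[22.9600 8.8450 5.0650 2.9350 0.1950 0.0000 0.0000 0.0000 0.0000 0.0000] k=[26 8 4 5 3 0 0 0 0 0]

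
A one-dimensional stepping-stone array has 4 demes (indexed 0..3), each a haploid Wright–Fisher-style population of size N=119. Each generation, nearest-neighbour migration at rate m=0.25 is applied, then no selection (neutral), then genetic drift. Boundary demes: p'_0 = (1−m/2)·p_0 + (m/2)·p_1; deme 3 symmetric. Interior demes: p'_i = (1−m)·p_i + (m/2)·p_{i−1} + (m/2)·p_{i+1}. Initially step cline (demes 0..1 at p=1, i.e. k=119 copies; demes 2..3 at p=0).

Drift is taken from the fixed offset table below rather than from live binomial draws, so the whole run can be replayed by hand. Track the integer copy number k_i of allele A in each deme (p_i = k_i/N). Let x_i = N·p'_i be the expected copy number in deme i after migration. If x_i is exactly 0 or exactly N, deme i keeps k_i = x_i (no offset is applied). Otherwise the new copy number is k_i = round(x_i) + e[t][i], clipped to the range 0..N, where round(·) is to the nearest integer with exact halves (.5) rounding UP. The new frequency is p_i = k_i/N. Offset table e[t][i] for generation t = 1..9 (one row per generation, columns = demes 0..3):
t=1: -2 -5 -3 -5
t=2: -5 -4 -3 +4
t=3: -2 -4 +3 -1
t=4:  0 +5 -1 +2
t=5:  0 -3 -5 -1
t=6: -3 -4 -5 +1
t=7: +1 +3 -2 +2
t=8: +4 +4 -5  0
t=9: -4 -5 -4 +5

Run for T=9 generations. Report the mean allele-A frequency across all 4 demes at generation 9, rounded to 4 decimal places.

0.4328

t=0: k=[119 119 0 0]
t=1: x=[119.0000 104.1250 14.8750 0.0000] k=[119 99 12 0]
t=2: x=[116.5000 90.6250 21.3750 1.5000] k=[112 87 18 6]
t=3: x=[108.8750 81.5000 25.1250 7.5000] k=[107 78 28 7]
t=4: x=[103.3750 75.3750 31.6250 9.6250] k=[103 80 31 12]
t=5: x=[100.1250 76.7500 34.7500 14.3750] k=[100 74 30 13]
t=6: x=[96.7500 71.7500 33.3750 15.1250] k=[94 68 28 16]
t=7: x=[90.7500 66.2500 31.5000 17.5000] k=[92 69 30 20]
t=8: x=[89.1250 67.0000 33.6250 21.2500] k=[93 71 29 21]
t=9: x=[90.2500 68.5000 33.2500 22.0000] k=[86 64 29 27]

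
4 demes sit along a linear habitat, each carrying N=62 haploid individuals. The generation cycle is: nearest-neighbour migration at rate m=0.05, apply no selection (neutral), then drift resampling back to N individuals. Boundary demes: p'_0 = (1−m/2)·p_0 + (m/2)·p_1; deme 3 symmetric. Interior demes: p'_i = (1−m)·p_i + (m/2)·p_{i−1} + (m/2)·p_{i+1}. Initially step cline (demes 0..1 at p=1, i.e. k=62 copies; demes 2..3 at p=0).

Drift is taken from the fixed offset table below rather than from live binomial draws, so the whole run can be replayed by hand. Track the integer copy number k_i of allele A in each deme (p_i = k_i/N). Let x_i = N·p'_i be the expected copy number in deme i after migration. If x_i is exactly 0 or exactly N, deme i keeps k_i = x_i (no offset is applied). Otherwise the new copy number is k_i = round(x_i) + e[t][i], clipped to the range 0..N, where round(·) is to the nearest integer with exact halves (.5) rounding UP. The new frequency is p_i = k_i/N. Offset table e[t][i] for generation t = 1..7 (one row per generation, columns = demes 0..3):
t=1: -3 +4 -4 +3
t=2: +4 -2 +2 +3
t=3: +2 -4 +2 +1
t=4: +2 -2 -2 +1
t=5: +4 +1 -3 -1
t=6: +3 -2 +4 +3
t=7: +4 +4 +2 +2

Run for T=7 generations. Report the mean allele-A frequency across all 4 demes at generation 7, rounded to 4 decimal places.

t=0: k=[62 62 0 0]
t=1: x=[62.0000 60.4500 1.5500 0.0000] k=[62 62 0 0]
t=2: x=[62.0000 60.4500 1.5500 0.0000] k=[62 58 4 0]
t=3: x=[61.9000 56.7500 5.2500 0.1000] k=[62 53 7 1]
t=4: x=[61.7750 52.0750 8.0000 1.1500] k=[62 50 6 2]
t=5: x=[61.7000 49.2000 7.0000 2.1000] k=[62 50 4 1]
t=6: x=[61.7000 49.1500 5.0750 1.0750] k=[62 47 9 4]
t=7: x=[61.6250 46.4250 9.8250 4.1250] k=[62 50 12 6]

0.5242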